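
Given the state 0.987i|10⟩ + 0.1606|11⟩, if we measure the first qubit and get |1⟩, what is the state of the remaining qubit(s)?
0.987i|0⟩ + 0.1606|1⟩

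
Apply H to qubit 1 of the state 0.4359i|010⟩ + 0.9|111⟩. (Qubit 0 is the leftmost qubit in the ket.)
0.3082i|000⟩ - 0.3082i|010⟩ + 0.6364|101⟩ - 0.6364|111⟩

H on qubit 1 mixes each pair of kets that differ only in qubit 1: amplitudes (a, b) of (|…0…⟩, |…1…⟩) become ((a + b)/√2, (a − b)/√2). Kets absent from the input have amplitude 0.
(|000⟩, |010⟩): (a, b) = (0, 0.4359i) → (0.3082i, -0.3082i)
(|101⟩, |111⟩): (a, b) = (0, 0.9) → (0.6364, -0.6364)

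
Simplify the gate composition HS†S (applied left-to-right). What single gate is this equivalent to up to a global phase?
H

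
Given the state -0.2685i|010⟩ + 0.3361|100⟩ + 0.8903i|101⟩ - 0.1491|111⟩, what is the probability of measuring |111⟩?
0.02223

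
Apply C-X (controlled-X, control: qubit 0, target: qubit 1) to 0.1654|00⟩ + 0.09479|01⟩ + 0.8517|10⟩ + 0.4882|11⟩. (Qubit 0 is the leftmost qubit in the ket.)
0.1654|00⟩ + 0.09479|01⟩ + 0.4882|10⟩ + 0.8517|11⟩

C-X leaves the control-|0⟩ kets |00⟩, |01⟩ unchanged and applies X to qubit 1 on the control-|1⟩ pair (|10⟩, |11⟩).
X = [[0, 1], [1, 0]].
With a = amp(|10⟩) = 0.8517 and b = amp(|11⟩) = 0.4882:
new amp(|10⟩) = (1)·b = 0.4882
new amp(|11⟩) = (1)·a = 0.8517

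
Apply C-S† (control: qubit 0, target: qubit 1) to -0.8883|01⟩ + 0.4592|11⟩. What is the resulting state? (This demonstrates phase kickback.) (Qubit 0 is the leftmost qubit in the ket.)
-0.8883|01⟩ - 0.4592i|11⟩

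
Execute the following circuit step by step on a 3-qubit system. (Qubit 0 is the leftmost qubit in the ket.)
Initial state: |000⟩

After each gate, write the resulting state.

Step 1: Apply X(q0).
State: |100⟩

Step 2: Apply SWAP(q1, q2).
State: |100⟩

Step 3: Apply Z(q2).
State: |100⟩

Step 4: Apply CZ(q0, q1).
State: |100⟩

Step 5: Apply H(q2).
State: 1/√2|100⟩ + 1/√2|101⟩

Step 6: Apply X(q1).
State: 1/√2|110⟩ + 1/√2|111⟩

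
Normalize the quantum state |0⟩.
|0⟩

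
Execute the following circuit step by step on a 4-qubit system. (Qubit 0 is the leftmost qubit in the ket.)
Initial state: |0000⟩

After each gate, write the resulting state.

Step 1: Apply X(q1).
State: |0100⟩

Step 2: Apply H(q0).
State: 1/√2|0100⟩ + 1/√2|1100⟩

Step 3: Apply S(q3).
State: 1/√2|0100⟩ + 1/√2|1100⟩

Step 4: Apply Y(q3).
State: (1/√2)i|0101⟩ + (1/√2)i|1101⟩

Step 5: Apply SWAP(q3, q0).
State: (1/√2)i|1100⟩ + (1/√2)i|1101⟩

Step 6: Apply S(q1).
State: -1/√2|1100⟩ - 1/√2|1101⟩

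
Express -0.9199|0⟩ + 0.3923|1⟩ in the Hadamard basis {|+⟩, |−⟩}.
-0.3731|+⟩ - 0.9279|−⟩

With |ψ⟩ = α|0⟩ + β|1⟩, the Hadamard-basis coefficients are ⟨+|ψ⟩ = (α + β)/√2 and ⟨−|ψ⟩ = (α − β)/√2.
Here α = -0.9199, β = 0.3923: (α + β)/√2 = -0.3731, (α − β)/√2 = -0.9279.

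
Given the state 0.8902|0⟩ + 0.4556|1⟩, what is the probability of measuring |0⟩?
0.7925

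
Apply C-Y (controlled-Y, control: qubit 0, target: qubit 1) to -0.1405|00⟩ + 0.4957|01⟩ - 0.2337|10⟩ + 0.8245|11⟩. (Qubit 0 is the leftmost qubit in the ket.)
-0.1405|00⟩ + 0.4957|01⟩ - 0.8245i|10⟩ - 0.2337i|11⟩

C-Y leaves the control-|0⟩ kets |00⟩, |01⟩ unchanged and applies Y to qubit 1 on the control-|1⟩ pair (|10⟩, |11⟩).
Y = [[0, -i], [i, 0]].
With a = amp(|10⟩) = -0.2337 and b = amp(|11⟩) = 0.8245:
new amp(|10⟩) = (-i)·b = -0.8245i
new amp(|11⟩) = (i)·a = -0.2337i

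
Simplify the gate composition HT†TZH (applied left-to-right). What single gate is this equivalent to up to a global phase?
X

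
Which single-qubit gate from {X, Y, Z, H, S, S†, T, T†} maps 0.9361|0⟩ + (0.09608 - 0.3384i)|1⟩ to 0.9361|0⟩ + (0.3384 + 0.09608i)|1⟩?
S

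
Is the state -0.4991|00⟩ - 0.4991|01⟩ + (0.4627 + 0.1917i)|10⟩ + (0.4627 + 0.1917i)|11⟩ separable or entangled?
Separable

Writing the state as a|00⟩ + b|01⟩ + c|10⟩ + d|11⟩, it is a product state iff ad − bc = 0.
Here (a, b, c, d) = (-0.4991, -0.4991, (0.4627 + 0.1917i), (0.4627 + 0.1917i)): ad − bc = (-0.4991)(0.4627 + 0.1917i) − (-0.4991)(0.4627 + 0.1917i) = 0, so the state is separable.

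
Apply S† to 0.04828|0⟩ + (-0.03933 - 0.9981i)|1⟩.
0.04828|0⟩ + (-0.9981 + 0.03933i)|1⟩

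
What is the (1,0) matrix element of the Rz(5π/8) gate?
0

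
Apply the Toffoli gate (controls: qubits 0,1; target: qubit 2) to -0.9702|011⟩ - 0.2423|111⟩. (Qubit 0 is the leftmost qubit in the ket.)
-0.9702|011⟩ - 0.2423|110⟩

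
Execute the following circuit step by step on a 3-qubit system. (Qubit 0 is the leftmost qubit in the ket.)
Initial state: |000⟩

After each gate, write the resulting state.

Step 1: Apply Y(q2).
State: i|001⟩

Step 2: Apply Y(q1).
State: -|011⟩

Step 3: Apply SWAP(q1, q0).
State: -|101⟩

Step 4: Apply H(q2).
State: -1/√2|100⟩ + 1/√2|101⟩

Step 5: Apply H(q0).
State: -1/2|000⟩ + 1/2|001⟩ + 1/2|100⟩ - 1/2|101⟩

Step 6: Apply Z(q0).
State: -1/2|000⟩ + 1/2|001⟩ - 1/2|100⟩ + 1/2|101⟩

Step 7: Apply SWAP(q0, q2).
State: -1/2|000⟩ - 1/2|001⟩ + 1/2|100⟩ + 1/2|101⟩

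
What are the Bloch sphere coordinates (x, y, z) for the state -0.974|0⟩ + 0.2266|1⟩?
(-0.4414, 0, 0.8973)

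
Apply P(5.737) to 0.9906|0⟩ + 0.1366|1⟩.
0.9906|0⟩ + (0.1167 - 0.07095i)|1⟩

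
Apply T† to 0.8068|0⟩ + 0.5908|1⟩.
0.8068|0⟩ + (0.4178 - 0.4178i)|1⟩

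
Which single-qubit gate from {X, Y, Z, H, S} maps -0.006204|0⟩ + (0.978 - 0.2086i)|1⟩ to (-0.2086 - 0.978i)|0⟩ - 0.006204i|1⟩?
Y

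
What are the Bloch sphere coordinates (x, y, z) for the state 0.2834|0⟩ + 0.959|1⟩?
(0.5436, 0, -0.8394)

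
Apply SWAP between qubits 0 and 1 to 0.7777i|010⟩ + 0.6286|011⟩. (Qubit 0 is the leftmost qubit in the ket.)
0.7777i|100⟩ + 0.6286|101⟩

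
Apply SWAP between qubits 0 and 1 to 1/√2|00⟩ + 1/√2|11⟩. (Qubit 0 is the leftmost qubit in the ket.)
1/√2|00⟩ + 1/√2|11⟩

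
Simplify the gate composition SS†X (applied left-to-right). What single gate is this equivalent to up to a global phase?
X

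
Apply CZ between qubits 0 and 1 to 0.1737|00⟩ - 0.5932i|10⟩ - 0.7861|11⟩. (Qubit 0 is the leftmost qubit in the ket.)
0.1737|00⟩ - 0.5932i|10⟩ + 0.7861|11⟩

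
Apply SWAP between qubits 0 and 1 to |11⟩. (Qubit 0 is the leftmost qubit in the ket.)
|11⟩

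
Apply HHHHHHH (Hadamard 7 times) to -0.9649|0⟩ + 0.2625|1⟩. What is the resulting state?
-0.4967|0⟩ - 0.8679|1⟩

H² = I, so H^7 = H: a single Hadamard. With (a, b) = (-0.9649, 0.2625), H gives ((a + b)/√2, (a − b)/√2) = (-0.4967, -0.8679).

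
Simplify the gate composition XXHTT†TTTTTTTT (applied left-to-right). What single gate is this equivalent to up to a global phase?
H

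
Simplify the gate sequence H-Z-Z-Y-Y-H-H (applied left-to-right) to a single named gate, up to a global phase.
H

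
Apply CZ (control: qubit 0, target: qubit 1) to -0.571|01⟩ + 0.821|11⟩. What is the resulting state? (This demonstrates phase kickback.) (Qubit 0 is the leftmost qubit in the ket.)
-0.571|01⟩ - 0.821|11⟩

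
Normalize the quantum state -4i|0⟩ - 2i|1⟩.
-0.8944i|0⟩ - (1/√5)i|1⟩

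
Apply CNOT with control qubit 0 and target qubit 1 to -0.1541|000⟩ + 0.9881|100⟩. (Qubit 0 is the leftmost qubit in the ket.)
-0.1541|000⟩ + 0.9881|110⟩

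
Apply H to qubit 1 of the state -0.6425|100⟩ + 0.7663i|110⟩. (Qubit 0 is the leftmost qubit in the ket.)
(-0.4543 + 0.5419i)|100⟩ + (-0.4543 - 0.5419i)|110⟩

H on qubit 1 mixes each pair of kets that differ only in qubit 1: amplitudes (a, b) of (|…0…⟩, |…1…⟩) become ((a + b)/√2, (a − b)/√2). Kets absent from the input have amplitude 0.
(|100⟩, |110⟩): (a, b) = (-0.6425, 0.7663i) → ((-0.4543 + 0.5419i), (-0.4543 - 0.5419i))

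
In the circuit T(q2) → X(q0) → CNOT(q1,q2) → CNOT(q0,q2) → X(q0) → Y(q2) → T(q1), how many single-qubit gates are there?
5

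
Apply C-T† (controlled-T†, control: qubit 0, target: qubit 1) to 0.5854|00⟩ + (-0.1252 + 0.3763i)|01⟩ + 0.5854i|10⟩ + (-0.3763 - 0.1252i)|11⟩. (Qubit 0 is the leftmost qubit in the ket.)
0.5854|00⟩ + (-0.1252 + 0.3763i)|01⟩ + 0.5854i|10⟩ + (-0.3546 + 0.1776i)|11⟩

C-T† leaves the control-|0⟩ kets |00⟩, |01⟩ unchanged and applies T† to qubit 1 on the control-|1⟩ pair (|10⟩, |11⟩).
T† = [[1, 0], [0, (1/√2 - (1/√2)i)]].
With a = amp(|10⟩) = 0.5854i and b = amp(|11⟩) = (-0.3763 - 0.1252i):
new amp(|10⟩) = (1)·a = 0.5854i
new amp(|11⟩) = (1/√2 - (1/√2)i)·b = (-0.3546 + 0.1776i)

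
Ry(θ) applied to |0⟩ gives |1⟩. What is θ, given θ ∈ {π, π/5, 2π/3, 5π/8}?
π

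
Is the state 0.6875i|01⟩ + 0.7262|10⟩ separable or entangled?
Entangled

Writing the state as a|00⟩ + b|01⟩ + c|10⟩ + d|11⟩, it is a product state iff ad − bc = 0.
Here (a, b, c, d) = (0, 0.6875i, 0.7262, 0): ad − bc = (0)(0) − (0.6875i)(0.7262) = -0.4993i ≠ 0, so the state is entangled.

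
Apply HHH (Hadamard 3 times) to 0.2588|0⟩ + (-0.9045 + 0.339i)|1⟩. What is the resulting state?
(-0.4566 + 0.2397i)|0⟩ + (0.8226 - 0.2397i)|1⟩

H² = I, so H^3 = H: a single Hadamard. With (a, b) = (0.2588, (-0.9045 + 0.339i)), H gives ((a + b)/√2, (a − b)/√2) = ((-0.4566 + 0.2397i), (0.8226 - 0.2397i)).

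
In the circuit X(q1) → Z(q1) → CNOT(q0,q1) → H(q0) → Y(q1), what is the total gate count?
5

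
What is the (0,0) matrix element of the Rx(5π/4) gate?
-0.3827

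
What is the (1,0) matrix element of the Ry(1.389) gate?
0.64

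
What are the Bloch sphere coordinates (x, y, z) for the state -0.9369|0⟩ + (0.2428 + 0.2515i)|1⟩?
(-0.455, -0.4713, 0.7556)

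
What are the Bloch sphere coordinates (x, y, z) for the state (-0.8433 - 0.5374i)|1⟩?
(0, 0, -1)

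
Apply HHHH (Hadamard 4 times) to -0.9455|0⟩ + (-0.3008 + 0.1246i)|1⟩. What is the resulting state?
-0.9455|0⟩ + (-0.3008 + 0.1246i)|1⟩

H² = I, so an even number of Hadamards cancels: H^4 = I and the state is unchanged.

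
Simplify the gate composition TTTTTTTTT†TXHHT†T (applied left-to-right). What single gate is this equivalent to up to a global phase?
X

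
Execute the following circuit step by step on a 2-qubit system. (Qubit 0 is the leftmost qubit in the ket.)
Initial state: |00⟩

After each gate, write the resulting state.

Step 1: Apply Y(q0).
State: i|10⟩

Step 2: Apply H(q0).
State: (1/√2)i|00⟩ - (1/√2)i|10⟩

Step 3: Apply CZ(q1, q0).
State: (1/√2)i|00⟩ - (1/√2)i|10⟩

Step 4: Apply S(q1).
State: (1/√2)i|00⟩ - (1/√2)i|10⟩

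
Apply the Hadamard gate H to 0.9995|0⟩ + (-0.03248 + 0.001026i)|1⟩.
(0.6838 + 0.0007255i)|0⟩ + (0.7297 - 0.0007255i)|1⟩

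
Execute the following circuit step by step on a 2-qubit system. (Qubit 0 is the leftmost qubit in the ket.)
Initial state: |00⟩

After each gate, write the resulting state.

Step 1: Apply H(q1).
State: 1/√2|00⟩ + 1/√2|01⟩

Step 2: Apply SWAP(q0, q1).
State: 1/√2|00⟩ + 1/√2|10⟩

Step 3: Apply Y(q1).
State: (1/√2)i|01⟩ + (1/√2)i|11⟩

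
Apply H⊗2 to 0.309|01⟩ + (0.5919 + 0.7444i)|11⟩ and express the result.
(0.4505 + 0.3722i)|00⟩ + (-0.4505 - 0.3722i)|01⟩ + (-0.1415 - 0.3722i)|10⟩ + (0.1415 + 0.3722i)|11⟩

H⊗2 gives amp(|y⟩) = (1/2) Σ_x (−1)^(x·y) amp(|x⟩), where x·y is the number of positions in which both x and y have a 1.
|00⟩: (0.309 + (0.5919 + 0.7444i))/2 = (0.4505 + 0.3722i)
|01⟩: (-0.309 - (0.5919 + 0.7444i))/2 = (-0.4505 - 0.3722i)
|10⟩: (0.309 - (0.5919 + 0.7444i))/2 = (-0.1415 - 0.3722i)
|11⟩: (-0.309 + (0.5919 + 0.7444i))/2 = (0.1415 + 0.3722i)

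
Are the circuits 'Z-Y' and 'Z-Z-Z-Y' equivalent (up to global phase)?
Yes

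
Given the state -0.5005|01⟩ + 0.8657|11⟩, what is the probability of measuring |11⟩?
0.7494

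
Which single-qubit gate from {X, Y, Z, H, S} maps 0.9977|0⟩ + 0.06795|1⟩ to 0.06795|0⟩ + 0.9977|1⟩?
X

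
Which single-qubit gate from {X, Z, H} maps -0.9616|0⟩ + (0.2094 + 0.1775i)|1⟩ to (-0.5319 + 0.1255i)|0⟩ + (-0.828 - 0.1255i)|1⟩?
H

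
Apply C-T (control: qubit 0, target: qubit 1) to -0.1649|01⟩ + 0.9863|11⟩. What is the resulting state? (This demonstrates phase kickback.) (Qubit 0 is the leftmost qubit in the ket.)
-0.1649|01⟩ + (0.6974 + 0.6974i)|11⟩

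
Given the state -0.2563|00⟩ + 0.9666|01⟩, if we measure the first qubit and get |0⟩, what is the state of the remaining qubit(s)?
-0.2563|0⟩ + 0.9666|1⟩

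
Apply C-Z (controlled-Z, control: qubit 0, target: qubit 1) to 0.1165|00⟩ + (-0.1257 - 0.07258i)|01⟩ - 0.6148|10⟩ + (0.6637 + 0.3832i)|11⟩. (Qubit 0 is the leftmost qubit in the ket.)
0.1165|00⟩ + (-0.1257 - 0.07258i)|01⟩ - 0.6148|10⟩ + (-0.6637 - 0.3832i)|11⟩

C-Z leaves the control-|0⟩ kets |00⟩, |01⟩ unchanged and applies Z to qubit 1 on the control-|1⟩ pair (|10⟩, |11⟩).
Z = [[1, 0], [0, -1]].
With a = amp(|10⟩) = -0.6148 and b = amp(|11⟩) = (0.6637 + 0.3832i):
new amp(|10⟩) = (1)·a = -0.6148
new amp(|11⟩) = (-1)·b = (-0.6637 - 0.3832i)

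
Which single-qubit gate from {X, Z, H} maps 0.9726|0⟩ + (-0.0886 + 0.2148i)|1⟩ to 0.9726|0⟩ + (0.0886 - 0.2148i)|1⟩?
Z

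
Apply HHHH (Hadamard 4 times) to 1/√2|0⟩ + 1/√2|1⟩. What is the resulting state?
1/√2|0⟩ + 1/√2|1⟩

H² = I, so an even number of Hadamards cancels: H^4 = I and the state is unchanged.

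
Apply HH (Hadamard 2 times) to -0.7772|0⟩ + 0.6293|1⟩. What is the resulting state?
-0.7772|0⟩ + 0.6293|1⟩

H² = I, so an even number of Hadamards cancels: H^2 = I and the state is unchanged.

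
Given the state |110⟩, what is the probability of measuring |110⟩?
1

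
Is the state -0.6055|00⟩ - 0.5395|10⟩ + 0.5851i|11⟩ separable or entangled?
Entangled

Writing the state as a|00⟩ + b|01⟩ + c|10⟩ + d|11⟩, it is a product state iff ad − bc = 0.
Here (a, b, c, d) = (-0.6055, 0, -0.5395, 0.5851i): ad − bc = (-0.6055)(0.5851i) − (0)(-0.5395) = -0.3543i ≠ 0, so the state is entangled.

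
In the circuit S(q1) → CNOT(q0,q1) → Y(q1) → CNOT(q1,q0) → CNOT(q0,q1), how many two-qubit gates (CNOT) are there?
3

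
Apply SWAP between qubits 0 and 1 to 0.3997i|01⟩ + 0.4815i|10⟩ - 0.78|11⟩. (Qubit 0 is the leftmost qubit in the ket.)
0.4815i|01⟩ + 0.3997i|10⟩ - 0.78|11⟩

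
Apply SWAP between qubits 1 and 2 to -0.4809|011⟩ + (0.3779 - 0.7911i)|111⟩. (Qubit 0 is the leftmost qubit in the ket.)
-0.4809|011⟩ + (0.3779 - 0.7911i)|111⟩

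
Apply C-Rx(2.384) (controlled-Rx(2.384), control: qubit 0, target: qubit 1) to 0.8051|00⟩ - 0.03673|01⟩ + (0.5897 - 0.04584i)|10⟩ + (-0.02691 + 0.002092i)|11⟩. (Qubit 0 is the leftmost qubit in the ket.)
0.8051|00⟩ - 0.03673|01⟩ + (0.22 + 0.008051i)|10⟩ + (-0.05254 - 0.5471i)|11⟩

C-Rx(2.384) leaves the control-|0⟩ kets |00⟩, |01⟩ unchanged and applies Rx(2.384) to qubit 1 on the control-|1⟩ pair (|10⟩, |11⟩).
Rx(2.384) = [[cos(θ/2), −i·sin(θ/2)], [−i·sin(θ/2), cos(θ/2)]]; θ = 2.384, cos(θ/2) ≈ 0.369802, sin(θ/2) ≈ 0.92911.
With a = amp(|10⟩) = (0.5897 - 0.04584i) and b = amp(|11⟩) = (-0.02691 + 0.002092i):
new amp(|10⟩) = (0.369802)·a + (-0.92911i)·b = (0.22 + 0.008051i)
new amp(|11⟩) = (-0.92911i)·a + (0.369802)·b = (-0.05254 - 0.5471i)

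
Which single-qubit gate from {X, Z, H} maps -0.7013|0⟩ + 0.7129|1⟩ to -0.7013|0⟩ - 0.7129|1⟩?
Z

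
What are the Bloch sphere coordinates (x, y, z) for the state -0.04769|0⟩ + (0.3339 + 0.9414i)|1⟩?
(-0.03185, -0.08979, -0.9954)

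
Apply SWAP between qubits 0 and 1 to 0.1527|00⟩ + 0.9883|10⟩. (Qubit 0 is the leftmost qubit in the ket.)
0.1527|00⟩ + 0.9883|01⟩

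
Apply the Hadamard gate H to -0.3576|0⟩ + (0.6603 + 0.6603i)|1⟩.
(0.214 + 0.4669i)|0⟩ + (-0.7198 - 0.4669i)|1⟩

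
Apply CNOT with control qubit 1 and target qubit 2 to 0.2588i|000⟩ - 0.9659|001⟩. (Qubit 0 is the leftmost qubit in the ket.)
0.2588i|000⟩ - 0.9659|001⟩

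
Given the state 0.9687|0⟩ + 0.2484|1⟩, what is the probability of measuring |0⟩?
0.9384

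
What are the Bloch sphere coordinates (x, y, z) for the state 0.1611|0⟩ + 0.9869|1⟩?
(0.318, 0, -0.948)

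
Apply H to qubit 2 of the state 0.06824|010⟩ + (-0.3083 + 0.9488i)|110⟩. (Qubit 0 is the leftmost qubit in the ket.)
0.04825|010⟩ + 0.04825|011⟩ + (-0.218 + 0.6709i)|110⟩ + (-0.218 + 0.6709i)|111⟩

H on qubit 2 mixes each pair of kets that differ only in qubit 2: amplitudes (a, b) of (|…0…⟩, |…1…⟩) become ((a + b)/√2, (a − b)/√2). Kets absent from the input have amplitude 0.
(|010⟩, |011⟩): (a, b) = (0.06824, 0) → (0.04825, 0.04825)
(|110⟩, |111⟩): (a, b) = ((-0.3083 + 0.9488i), 0) → ((-0.218 + 0.6709i), (-0.218 + 0.6709i))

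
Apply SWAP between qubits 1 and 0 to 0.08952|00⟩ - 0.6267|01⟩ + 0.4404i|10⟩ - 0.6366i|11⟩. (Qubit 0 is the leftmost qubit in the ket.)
0.08952|00⟩ + 0.4404i|01⟩ - 0.6267|10⟩ - 0.6366i|11⟩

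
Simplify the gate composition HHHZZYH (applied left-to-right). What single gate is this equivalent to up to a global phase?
Y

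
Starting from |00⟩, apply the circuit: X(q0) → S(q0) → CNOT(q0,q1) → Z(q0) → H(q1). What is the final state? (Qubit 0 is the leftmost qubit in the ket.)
-(1/√2)i|10⟩ + (1/√2)i|11⟩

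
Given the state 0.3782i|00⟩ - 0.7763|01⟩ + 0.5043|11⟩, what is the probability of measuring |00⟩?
0.143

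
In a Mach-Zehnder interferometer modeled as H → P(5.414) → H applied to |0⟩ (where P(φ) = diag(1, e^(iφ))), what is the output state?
(0.8227 - 0.3819i)|0⟩ + (0.1773 + 0.3819i)|1⟩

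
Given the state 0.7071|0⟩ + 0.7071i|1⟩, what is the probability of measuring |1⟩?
0.5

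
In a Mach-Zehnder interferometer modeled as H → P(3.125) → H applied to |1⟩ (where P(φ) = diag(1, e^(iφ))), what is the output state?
(0.9999 - 0.008296i)|0⟩ + (0.00006883 + 0.008296i)|1⟩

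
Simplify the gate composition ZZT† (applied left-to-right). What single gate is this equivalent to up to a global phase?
T†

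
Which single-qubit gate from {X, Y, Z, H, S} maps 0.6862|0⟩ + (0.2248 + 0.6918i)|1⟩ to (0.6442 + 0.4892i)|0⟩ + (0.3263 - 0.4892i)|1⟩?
H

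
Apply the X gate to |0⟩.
|1⟩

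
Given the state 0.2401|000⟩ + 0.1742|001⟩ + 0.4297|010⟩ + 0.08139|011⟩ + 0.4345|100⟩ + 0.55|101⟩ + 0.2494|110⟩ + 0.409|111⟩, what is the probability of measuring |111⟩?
0.1673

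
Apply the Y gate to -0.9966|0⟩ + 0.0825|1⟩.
-0.0825i|0⟩ - 0.9966i|1⟩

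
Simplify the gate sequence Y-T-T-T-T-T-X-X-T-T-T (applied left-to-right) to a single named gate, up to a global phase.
Y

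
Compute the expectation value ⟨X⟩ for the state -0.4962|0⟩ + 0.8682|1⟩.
-0.8616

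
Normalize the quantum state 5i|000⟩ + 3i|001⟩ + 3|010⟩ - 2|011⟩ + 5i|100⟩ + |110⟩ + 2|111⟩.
0.5698i|000⟩ + 0.3419i|001⟩ + 0.3419|010⟩ - 0.2279|011⟩ + 0.5698i|100⟩ + 0.114|110⟩ + 0.2279|111⟩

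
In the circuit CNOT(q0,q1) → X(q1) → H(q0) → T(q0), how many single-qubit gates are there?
3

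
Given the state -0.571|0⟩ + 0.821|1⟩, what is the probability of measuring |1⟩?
0.674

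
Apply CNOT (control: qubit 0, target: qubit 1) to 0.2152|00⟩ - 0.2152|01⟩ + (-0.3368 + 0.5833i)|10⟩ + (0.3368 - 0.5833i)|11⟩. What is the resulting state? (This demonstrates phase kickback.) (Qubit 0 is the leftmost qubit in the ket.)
0.2152|00⟩ - 0.2152|01⟩ + (0.3368 - 0.5833i)|10⟩ + (-0.3368 + 0.5833i)|11⟩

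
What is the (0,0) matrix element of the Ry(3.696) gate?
-0.2737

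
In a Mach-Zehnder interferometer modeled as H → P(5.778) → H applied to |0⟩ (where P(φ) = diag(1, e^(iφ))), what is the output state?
(0.9375 - 0.242i)|0⟩ + (0.06246 + 0.242i)|1⟩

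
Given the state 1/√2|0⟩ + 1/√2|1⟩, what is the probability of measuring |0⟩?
1/2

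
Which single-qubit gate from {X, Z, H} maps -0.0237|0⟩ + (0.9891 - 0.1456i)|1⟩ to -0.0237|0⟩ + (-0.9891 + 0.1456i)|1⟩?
Z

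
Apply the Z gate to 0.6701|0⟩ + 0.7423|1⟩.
0.6701|0⟩ - 0.7423|1⟩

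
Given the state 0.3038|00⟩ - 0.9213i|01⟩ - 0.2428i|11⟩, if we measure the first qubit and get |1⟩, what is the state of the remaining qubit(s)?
-i|1⟩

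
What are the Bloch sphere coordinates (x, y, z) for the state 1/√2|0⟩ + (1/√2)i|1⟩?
(0, 1, 0)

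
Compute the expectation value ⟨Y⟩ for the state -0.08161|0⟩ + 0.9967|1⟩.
0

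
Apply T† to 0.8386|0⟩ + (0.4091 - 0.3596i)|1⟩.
0.8386|0⟩ + (0.035 - 0.5436i)|1⟩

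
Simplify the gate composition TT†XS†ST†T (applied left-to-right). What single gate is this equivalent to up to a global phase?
X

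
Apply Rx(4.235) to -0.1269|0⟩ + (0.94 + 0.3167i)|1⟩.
(0.3365 - 0.803i)|0⟩ + (-0.4887 - 0.05624i)|1⟩

Rx(4.235) = [[cos(θ/2), −i·sin(θ/2)], [−i·sin(θ/2), cos(θ/2)]]; θ = 4.235, cos(θ/2) ≈ -0.519874, sin(θ/2) ≈ 0.854243.
With a = amp(|0⟩) = -0.1269 and b = amp(|1⟩) = (0.94 + 0.3167i):
new amp(|0⟩) = (-0.519874)·a + (-0.854243i)·b = (0.3365 - 0.803i)
new amp(|1⟩) = (-0.854243i)·a + (-0.519874)·b = (-0.4887 - 0.05624i)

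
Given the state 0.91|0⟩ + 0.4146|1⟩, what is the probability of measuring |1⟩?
0.1719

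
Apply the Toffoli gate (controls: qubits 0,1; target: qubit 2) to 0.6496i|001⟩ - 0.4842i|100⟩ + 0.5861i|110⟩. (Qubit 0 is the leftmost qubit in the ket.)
0.6496i|001⟩ - 0.4842i|100⟩ + 0.5861i|111⟩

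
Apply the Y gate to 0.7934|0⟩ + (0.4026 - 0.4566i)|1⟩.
(-0.4566 - 0.4026i)|0⟩ + 0.7934i|1⟩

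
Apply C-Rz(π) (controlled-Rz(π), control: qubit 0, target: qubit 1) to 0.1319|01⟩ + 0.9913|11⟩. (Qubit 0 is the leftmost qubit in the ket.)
0.1319|01⟩ + 0.9913i|11⟩

C-Rz(π) leaves the control-|0⟩ kets |00⟩, |01⟩ unchanged and applies Rz(π) to qubit 1 on the control-|1⟩ pair (|10⟩, |11⟩).
Rz(π) = [[e^(−iθ/2), 0], [0, e^(iθ/2)]] with e^(±iθ/2) = cos(θ/2) ± i·sin(θ/2); θ = π, cos(θ/2) ≈ 0, sin(θ/2) ≈ 1.
With a = amp(|10⟩) = 0 and b = amp(|11⟩) = 0.9913:
new amp(|10⟩) = (-i)·a = 0
new amp(|11⟩) = (i)·b = 0.9913i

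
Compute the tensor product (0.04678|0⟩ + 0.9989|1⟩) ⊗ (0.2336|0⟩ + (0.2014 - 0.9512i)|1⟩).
0.01093|00⟩ + (0.009421 - 0.0445i)|01⟩ + 0.2333|10⟩ + (0.2012 - 0.9502i)|11⟩

amp(|b₁b₂…⟩) = product of the factor amplitudes for bits b₁, b₂, …; only kets whose every factor amplitude is nonzero survive.
|00⟩: (0.04678)(0.2336) = 0.01093
|01⟩: (0.04678)(0.2014 - 0.9512i) = (0.009421 - 0.0445i)
|10⟩: (0.9989)(0.2336) = 0.2333
|11⟩: (0.9989)(0.2014 - 0.9512i) = (0.2012 - 0.9502i)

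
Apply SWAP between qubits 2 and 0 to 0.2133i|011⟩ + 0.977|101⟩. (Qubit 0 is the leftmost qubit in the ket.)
0.977|101⟩ + 0.2133i|110⟩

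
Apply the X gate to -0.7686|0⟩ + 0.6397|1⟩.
0.6397|0⟩ - 0.7686|1⟩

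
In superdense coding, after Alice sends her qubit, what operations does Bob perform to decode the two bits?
CNOT (Alice's qubit controls Bob's), then H on Alice's qubit, then measure both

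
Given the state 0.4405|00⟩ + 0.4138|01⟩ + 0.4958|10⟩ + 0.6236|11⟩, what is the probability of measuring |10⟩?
0.2458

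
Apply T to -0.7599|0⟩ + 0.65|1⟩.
-0.7599|0⟩ + (0.4596 + 0.4596i)|1⟩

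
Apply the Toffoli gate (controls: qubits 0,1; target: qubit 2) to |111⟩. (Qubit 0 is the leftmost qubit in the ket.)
|110⟩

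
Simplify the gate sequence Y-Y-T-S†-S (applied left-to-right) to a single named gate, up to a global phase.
T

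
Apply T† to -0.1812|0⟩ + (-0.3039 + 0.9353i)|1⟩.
-0.1812|0⟩ + (0.4465 + 0.8762i)|1⟩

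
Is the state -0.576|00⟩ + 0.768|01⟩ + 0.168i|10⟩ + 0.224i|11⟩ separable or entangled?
Entangled

Writing the state as a|00⟩ + b|01⟩ + c|10⟩ + d|11⟩, it is a product state iff ad − bc = 0.
Here (a, b, c, d) = (-0.576, 0.768, 0.168i, 0.224i): ad − bc = (-0.576)(0.224i) − (0.768)(0.168i) = -0.258i ≠ 0, so the state is entangled.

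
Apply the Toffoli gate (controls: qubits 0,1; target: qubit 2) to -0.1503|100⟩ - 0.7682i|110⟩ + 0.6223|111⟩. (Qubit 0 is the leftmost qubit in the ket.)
-0.1503|100⟩ + 0.6223|110⟩ - 0.7682i|111⟩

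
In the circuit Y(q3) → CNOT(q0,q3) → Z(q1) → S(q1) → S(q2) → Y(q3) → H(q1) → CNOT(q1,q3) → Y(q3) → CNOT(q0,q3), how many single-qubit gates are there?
7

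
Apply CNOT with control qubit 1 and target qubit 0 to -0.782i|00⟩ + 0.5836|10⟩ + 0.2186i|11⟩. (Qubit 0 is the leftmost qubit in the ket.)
-0.782i|00⟩ + 0.2186i|01⟩ + 0.5836|10⟩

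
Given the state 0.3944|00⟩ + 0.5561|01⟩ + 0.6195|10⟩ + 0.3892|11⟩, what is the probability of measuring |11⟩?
0.1515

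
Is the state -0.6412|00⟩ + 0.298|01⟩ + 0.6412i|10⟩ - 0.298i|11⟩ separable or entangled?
Separable

Writing the state as a|00⟩ + b|01⟩ + c|10⟩ + d|11⟩, it is a product state iff ad − bc = 0.
Here (a, b, c, d) = (-0.6412, 0.298, 0.6412i, -0.298i): ad − bc = (-0.6412)(-0.298i) − (0.298)(0.6412i) = 0, so the state is separable.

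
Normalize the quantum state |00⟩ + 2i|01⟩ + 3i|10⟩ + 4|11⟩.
0.1826|00⟩ + 0.3651i|01⟩ + 0.5477i|10⟩ + 0.7303|11⟩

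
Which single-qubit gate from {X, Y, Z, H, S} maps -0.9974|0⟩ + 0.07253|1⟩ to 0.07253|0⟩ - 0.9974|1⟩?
X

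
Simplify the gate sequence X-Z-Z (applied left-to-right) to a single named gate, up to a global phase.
X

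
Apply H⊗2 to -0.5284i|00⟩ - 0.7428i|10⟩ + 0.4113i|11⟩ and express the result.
-0.43i|00⟩ - 0.8413i|01⟩ - 0.09845i|10⟩ + 0.3129i|11⟩

H⊗2 gives amp(|y⟩) = (1/2) Σ_x (−1)^(x·y) amp(|x⟩), where x·y is the number of positions in which both x and y have a 1.
|00⟩: (-0.5284i - 0.7428i + 0.4113i)/2 = -0.43i
|01⟩: (-0.5284i - 0.7428i - 0.4113i)/2 = -0.8413i
|10⟩: (-0.5284i + 0.7428i - 0.4113i)/2 = -0.09845i
|11⟩: (-0.5284i + 0.7428i + 0.4113i)/2 = 0.3129i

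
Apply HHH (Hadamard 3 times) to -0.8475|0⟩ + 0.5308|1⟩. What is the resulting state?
-0.2239|0⟩ - 0.9746|1⟩

H² = I, so H^3 = H: a single Hadamard. With (a, b) = (-0.8475, 0.5308), H gives ((a + b)/√2, (a − b)/√2) = (-0.2239, -0.9746).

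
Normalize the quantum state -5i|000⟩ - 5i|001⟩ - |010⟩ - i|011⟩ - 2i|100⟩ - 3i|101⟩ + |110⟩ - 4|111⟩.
-0.5522i|000⟩ - 0.5522i|001⟩ - 0.1104|010⟩ - 0.1104i|011⟩ - 0.2209i|100⟩ - 0.3313i|101⟩ + 0.1104|110⟩ - 0.4417|111⟩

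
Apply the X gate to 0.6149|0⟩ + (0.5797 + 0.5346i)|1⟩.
(0.5797 + 0.5346i)|0⟩ + 0.6149|1⟩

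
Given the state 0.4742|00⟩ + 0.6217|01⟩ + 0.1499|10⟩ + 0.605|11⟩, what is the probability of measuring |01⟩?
0.3865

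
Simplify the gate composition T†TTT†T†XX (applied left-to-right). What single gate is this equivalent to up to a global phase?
T†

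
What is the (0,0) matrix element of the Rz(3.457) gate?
(-0.1571 - 0.9876i)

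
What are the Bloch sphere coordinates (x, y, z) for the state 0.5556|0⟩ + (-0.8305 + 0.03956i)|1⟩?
(-0.9229, 0.04396, -0.3826)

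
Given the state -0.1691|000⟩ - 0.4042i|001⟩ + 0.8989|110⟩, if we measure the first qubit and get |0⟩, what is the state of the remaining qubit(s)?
-0.3859|00⟩ - 0.9225i|01⟩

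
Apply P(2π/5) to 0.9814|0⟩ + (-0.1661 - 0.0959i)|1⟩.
0.9814|0⟩ + (0.03988 - 0.1876i)|1⟩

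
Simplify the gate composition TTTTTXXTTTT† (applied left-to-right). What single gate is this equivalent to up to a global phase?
T†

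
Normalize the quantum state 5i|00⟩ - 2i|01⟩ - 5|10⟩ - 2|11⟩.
0.6565i|00⟩ - 0.2626i|01⟩ - 0.6565|10⟩ - 0.2626|11⟩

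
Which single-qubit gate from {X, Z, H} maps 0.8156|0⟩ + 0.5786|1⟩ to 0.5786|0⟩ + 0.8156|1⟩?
X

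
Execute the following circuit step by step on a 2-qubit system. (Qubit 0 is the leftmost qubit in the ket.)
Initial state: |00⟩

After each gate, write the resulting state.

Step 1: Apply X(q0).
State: |10⟩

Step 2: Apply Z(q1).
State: |10⟩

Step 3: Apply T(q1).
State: |10⟩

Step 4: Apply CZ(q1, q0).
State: |10⟩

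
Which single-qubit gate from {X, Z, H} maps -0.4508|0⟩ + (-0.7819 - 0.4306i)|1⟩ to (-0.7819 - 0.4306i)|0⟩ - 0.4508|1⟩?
X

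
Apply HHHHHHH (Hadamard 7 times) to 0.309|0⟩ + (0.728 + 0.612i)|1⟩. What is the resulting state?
(0.7333 + 0.4327i)|0⟩ + (-0.2963 - 0.4327i)|1⟩

H² = I, so H^7 = H: a single Hadamard. With (a, b) = (0.309, (0.728 + 0.612i)), H gives ((a + b)/√2, (a − b)/√2) = ((0.7333 + 0.4327i), (-0.2963 - 0.4327i)).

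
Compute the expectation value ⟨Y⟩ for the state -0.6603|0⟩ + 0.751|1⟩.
0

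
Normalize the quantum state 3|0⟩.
|0⟩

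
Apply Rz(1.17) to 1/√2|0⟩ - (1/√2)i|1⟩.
(0.5895 - 0.3905i)|0⟩ + (0.3905 - 0.5895i)|1⟩

Rz(1.17) = [[e^(−iθ/2), 0], [0, e^(iθ/2)]] with e^(±iθ/2) = cos(θ/2) ± i·sin(θ/2); θ = 1.17, cos(θ/2) ≈ 0.833712, sin(θ/2) ≈ 0.552199.
With a = amp(|0⟩) = 1/√2 and b = amp(|1⟩) = -(1/√2)i:
new amp(|0⟩) = (0.833712 - 0.552199i)·a = (0.5895 - 0.3905i)
new amp(|1⟩) = (0.833712 + 0.552199i)·b = (0.3905 - 0.5895i)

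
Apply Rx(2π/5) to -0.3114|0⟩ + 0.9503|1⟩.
(-0.2519 - 0.5586i)|0⟩ + (0.7688 + 0.183i)|1⟩

Rx(2π/5) = [[cos(θ/2), −i·sin(θ/2)], [−i·sin(θ/2), cos(θ/2)]]; θ = 2π/5, cos(θ/2) ≈ 0.809017, sin(θ/2) ≈ 0.587785.
With a = amp(|0⟩) = -0.3114 and b = amp(|1⟩) = 0.9503:
new amp(|0⟩) = (0.809017)·a + (-0.587785i)·b = (-0.2519 - 0.5586i)
new amp(|1⟩) = (-0.587785i)·a + (0.809017)·b = (0.7688 + 0.183i)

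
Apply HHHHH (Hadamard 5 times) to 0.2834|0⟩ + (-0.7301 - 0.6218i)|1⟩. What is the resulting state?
(-0.3159 - 0.4397i)|0⟩ + (0.7167 + 0.4397i)|1⟩

H² = I, so H^5 = H: a single Hadamard. With (a, b) = (0.2834, (-0.7301 - 0.6218i)), H gives ((a + b)/√2, (a − b)/√2) = ((-0.3159 - 0.4397i), (0.7167 + 0.4397i)).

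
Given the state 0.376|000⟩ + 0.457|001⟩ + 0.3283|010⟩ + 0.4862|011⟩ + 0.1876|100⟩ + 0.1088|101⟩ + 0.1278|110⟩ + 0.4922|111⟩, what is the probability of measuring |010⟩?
0.1078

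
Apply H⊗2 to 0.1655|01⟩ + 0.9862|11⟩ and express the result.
0.5759|00⟩ - 0.5759|01⟩ - 0.4104|10⟩ + 0.4104|11⟩

H⊗2 gives amp(|y⟩) = (1/2) Σ_x (−1)^(x·y) amp(|x⟩), where x·y is the number of positions in which both x and y have a 1.
|00⟩: (0.1655 + 0.9862)/2 = 0.5759
|01⟩: (-0.1655 - 0.9862)/2 = -0.5759
|10⟩: (0.1655 - 0.9862)/2 = -0.4104
|11⟩: (-0.1655 + 0.9862)/2 = 0.4104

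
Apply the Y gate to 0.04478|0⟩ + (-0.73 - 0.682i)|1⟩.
(-0.682 + 0.73i)|0⟩ + 0.04478i|1⟩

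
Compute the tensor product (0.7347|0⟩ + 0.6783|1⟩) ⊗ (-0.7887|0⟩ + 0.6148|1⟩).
-0.5795|00⟩ + 0.4517|01⟩ - 0.535|10⟩ + 0.417|11⟩

amp(|b₁b₂…⟩) = product of the factor amplitudes for bits b₁, b₂, …; only kets whose every factor amplitude is nonzero survive.
|00⟩: (0.7347)(-0.7887) = -0.5795
|01⟩: (0.7347)(0.6148) = 0.4517
|10⟩: (0.6783)(-0.7887) = -0.535
|11⟩: (0.6783)(0.6148) = 0.417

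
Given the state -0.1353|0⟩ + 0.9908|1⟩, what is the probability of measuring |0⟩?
0.01831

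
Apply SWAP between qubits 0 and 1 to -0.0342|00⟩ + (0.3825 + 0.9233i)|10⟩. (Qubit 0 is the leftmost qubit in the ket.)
-0.0342|00⟩ + (0.3825 + 0.9233i)|01⟩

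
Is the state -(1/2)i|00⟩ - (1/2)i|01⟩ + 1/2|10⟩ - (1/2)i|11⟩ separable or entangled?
Entangled

Writing the state as a|00⟩ + b|01⟩ + c|10⟩ + d|11⟩, it is a product state iff ad − bc = 0.
Here (a, b, c, d) = (-(1/2)i, -(1/2)i, 1/2, -(1/2)i): ad − bc = (-(1/2)i)(-(1/2)i) − (-(1/2)i)(1/2) = (-0.25 + 0.25i) ≠ 0, so the state is entangled.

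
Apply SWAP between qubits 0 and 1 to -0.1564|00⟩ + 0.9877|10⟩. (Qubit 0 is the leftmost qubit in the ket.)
-0.1564|00⟩ + 0.9877|01⟩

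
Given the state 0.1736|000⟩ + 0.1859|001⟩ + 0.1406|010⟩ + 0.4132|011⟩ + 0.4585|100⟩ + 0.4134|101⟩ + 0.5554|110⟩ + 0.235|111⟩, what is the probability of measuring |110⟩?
0.3085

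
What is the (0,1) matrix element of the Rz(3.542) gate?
0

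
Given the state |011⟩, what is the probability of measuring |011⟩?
1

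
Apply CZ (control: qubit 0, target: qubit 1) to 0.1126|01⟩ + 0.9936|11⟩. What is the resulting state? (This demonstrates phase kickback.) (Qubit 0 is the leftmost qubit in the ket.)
0.1126|01⟩ - 0.9936|11⟩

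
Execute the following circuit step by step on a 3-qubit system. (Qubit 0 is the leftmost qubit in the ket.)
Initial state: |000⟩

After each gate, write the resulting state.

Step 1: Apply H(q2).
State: 1/√2|000⟩ + 1/√2|001⟩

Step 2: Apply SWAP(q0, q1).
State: 1/√2|000⟩ + 1/√2|001⟩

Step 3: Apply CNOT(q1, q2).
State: 1/√2|000⟩ + 1/√2|001⟩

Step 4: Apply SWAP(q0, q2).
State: 1/√2|000⟩ + 1/√2|100⟩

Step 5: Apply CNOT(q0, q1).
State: 1/√2|000⟩ + 1/√2|110⟩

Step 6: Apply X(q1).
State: 1/√2|010⟩ + 1/√2|100⟩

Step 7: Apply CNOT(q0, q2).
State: 1/√2|010⟩ + 1/√2|101⟩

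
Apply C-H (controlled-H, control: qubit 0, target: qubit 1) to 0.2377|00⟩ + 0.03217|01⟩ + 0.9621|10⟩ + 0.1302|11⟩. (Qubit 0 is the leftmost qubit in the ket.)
0.2377|00⟩ + 0.03217|01⟩ + 0.7724|10⟩ + 0.5882|11⟩

C-H leaves the control-|0⟩ kets |00⟩, |01⟩ unchanged and applies H to qubit 1 on the control-|1⟩ pair (|10⟩, |11⟩).
H = [[1/√2, 1/√2], [1/√2, -1/√2]].
With a = amp(|10⟩) = 0.9621 and b = amp(|11⟩) = 0.1302:
new amp(|10⟩) = (1/√2)·a + (1/√2)·b = 0.7724
new amp(|11⟩) = (1/√2)·a + (-1/√2)·b = 0.5882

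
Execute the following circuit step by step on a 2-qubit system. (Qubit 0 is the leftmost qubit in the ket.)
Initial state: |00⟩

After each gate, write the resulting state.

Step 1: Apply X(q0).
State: |10⟩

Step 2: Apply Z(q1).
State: |10⟩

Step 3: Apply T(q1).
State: |10⟩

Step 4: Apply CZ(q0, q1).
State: |10⟩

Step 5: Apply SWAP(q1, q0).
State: |01⟩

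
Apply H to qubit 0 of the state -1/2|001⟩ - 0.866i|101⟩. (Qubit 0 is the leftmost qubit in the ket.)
(-1/√8 - 0.6124i)|001⟩ + (-1/√8 + 0.6124i)|101⟩

H on qubit 0 mixes each pair of kets that differ only in qubit 0: amplitudes (a, b) of (|…0…⟩, |…1…⟩) become ((a + b)/√2, (a − b)/√2). Kets absent from the input have amplitude 0.
(|001⟩, |101⟩): (a, b) = (-1/2, -0.866i) → ((-1/√8 - 0.6124i), (-1/√8 + 0.6124i))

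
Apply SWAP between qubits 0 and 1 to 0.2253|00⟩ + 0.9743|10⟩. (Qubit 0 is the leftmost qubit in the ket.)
0.2253|00⟩ + 0.9743|01⟩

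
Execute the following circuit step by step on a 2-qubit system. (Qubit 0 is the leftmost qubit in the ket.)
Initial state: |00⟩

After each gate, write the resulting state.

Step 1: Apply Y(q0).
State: i|10⟩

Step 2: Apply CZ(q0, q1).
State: i|10⟩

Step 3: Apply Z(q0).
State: -i|10⟩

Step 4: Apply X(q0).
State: -i|00⟩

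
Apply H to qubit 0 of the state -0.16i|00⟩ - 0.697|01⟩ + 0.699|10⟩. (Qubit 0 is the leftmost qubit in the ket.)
(0.4943 - 0.1131i)|00⟩ - 0.4929|01⟩ + (-0.4943 - 0.1131i)|10⟩ - 0.4929|11⟩

H on qubit 0 mixes each pair of kets that differ only in qubit 0: amplitudes (a, b) of (|…0…⟩, |…1…⟩) become ((a + b)/√2, (a − b)/√2). Kets absent from the input have amplitude 0.
(|00⟩, |10⟩): (a, b) = (-0.16i, 0.699) → ((0.4943 - 0.1131i), (-0.4943 - 0.1131i))
(|01⟩, |11⟩): (a, b) = (-0.697, 0) → (-0.4929, -0.4929)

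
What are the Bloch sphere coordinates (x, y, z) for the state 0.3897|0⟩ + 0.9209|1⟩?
(0.7177, 0, -0.6962)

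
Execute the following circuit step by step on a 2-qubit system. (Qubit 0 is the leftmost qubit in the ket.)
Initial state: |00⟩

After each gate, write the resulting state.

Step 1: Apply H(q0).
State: 1/√2|00⟩ + 1/√2|10⟩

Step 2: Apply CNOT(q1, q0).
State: 1/√2|00⟩ + 1/√2|10⟩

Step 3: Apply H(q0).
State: |00⟩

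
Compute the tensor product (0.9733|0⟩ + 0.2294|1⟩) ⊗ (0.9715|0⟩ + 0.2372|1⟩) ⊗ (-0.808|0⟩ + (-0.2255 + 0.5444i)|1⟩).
-0.764|000⟩ + (-0.2132 + 0.5148i)|001⟩ - 0.1865|010⟩ + (-0.05206 + 0.1257i)|011⟩ - 0.1801|100⟩ + (-0.05026 + 0.1213i)|101⟩ - 0.04397|110⟩ + (-0.01227 + 0.02962i)|111⟩

amp(|b₁b₂…⟩) = product of the factor amplitudes for bits b₁, b₂, …; only kets whose every factor amplitude is nonzero survive.
|000⟩: (0.9733)(0.9715)(-0.808) = -0.764
|001⟩: (0.9733)(0.9715)(-0.2255 + 0.5444i) = (-0.2132 + 0.5148i)
|010⟩: (0.9733)(0.2372)(-0.808) = -0.1865
|011⟩: (0.9733)(0.2372)(-0.2255 + 0.5444i) = (-0.05206 + 0.1257i)
|100⟩: (0.2294)(0.9715)(-0.808) = -0.1801
|101⟩: (0.2294)(0.9715)(-0.2255 + 0.5444i) = (-0.05026 + 0.1213i)
|110⟩: (0.2294)(0.2372)(-0.808) = -0.04397
|111⟩: (0.2294)(0.2372)(-0.2255 + 0.5444i) = (-0.01227 + 0.02962i)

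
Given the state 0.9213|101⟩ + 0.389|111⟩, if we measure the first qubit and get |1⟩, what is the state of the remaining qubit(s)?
0.9212|01⟩ + 0.389|11⟩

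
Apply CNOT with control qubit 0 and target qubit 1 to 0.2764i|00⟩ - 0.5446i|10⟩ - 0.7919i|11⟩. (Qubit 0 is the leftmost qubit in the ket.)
0.2764i|00⟩ - 0.7919i|10⟩ - 0.5446i|11⟩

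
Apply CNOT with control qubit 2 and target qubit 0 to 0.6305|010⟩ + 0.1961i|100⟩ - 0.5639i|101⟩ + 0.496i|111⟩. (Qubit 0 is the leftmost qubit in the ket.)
-0.5639i|001⟩ + 0.6305|010⟩ + 0.496i|011⟩ + 0.1961i|100⟩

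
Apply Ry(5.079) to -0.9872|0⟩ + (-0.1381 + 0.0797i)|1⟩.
(0.8918 - 0.04514i)|0⟩ + (-0.4453 - 0.06568i)|1⟩

Ry(5.079) = [[cos(θ/2), −sin(θ/2)], [sin(θ/2), cos(θ/2)]]; θ = 5.079, cos(θ/2) ≈ -0.824152, sin(θ/2) ≈ 0.566368.
With a = amp(|0⟩) = -0.9872 and b = amp(|1⟩) = (-0.1381 + 0.0797i):
new amp(|0⟩) = (-0.824152)·a + (-0.566368)·b = (0.8918 - 0.04514i)
new amp(|1⟩) = (0.566368)·a + (-0.824152)·b = (-0.4453 - 0.06568i)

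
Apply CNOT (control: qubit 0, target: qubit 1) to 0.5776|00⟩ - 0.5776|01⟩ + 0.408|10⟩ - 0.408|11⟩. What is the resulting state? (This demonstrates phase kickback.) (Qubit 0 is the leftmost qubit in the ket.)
0.5776|00⟩ - 0.5776|01⟩ - 0.408|10⟩ + 0.408|11⟩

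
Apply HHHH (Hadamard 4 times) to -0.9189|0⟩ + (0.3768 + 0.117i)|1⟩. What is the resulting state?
-0.9189|0⟩ + (0.3768 + 0.117i)|1⟩

H² = I, so an even number of Hadamards cancels: H^4 = I and the state is unchanged.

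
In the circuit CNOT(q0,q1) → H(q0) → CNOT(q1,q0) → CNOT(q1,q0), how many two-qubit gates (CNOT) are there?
3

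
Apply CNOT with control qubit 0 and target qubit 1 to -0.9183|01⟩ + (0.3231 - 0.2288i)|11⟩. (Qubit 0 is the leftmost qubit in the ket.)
-0.9183|01⟩ + (0.3231 - 0.2288i)|10⟩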